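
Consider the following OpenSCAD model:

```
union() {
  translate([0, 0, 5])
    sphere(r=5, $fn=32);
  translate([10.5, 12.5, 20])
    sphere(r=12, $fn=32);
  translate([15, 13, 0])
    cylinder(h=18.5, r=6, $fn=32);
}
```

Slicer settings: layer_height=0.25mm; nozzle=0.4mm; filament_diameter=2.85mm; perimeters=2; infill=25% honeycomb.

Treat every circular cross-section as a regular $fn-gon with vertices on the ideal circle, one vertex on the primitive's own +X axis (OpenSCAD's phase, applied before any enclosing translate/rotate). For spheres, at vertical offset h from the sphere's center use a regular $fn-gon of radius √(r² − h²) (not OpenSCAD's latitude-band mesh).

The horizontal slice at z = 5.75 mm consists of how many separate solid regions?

2

At z = 5.75 mm: the r=5 sphere contributes a regular 32-gon of circumradius √(5²−0.75²) = 4.943; the sphere at (10.5, 12.5) is absent (|z−center|=14.250 > r=12); the cylinder at (15, 13): section is a regular 32-gon, circumradius r=6; Merging all regions: the 2 present regions are separate (no shared area or edge), so areas and boundary lengths simply add and each stays a separate island — 2 connected regions. The result has 2 disconnected regions.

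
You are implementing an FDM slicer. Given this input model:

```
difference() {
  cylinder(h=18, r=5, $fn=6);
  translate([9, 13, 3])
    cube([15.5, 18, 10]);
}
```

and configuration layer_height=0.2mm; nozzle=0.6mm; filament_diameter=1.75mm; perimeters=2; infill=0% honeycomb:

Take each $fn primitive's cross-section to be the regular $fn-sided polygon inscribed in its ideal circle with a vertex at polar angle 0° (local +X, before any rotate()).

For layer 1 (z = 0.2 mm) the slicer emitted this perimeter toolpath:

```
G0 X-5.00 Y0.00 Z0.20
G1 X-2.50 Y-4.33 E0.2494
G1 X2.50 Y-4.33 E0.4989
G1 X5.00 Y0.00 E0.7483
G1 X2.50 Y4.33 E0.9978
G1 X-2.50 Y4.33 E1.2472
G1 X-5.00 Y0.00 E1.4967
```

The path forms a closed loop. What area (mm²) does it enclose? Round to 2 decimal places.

Apply the shoelace formula to the sequence of (X, Y) vertices; enclosed area = 64.95 mm².

64.95 mm²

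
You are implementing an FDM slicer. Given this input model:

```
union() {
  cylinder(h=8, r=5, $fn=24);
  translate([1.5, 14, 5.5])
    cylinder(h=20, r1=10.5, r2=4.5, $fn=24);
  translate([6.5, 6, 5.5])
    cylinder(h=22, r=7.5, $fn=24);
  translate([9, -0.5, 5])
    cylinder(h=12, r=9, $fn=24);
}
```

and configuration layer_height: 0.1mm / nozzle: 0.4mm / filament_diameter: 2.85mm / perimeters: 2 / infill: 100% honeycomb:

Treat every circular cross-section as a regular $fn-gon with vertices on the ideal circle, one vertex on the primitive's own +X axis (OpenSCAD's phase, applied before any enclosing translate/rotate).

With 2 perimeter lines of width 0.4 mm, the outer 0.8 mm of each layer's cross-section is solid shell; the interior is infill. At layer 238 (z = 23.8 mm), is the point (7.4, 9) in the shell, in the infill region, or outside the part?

infill

At z = 23.8 mm: the cylinder is absent (z outside [0, 8]); the cone at (1.5, 14) contributes a regular 24-gon of circumradius 5.010 (interpolated between r1=10.5 and r2=4.5 at t=0.915); the r=7.5 cylinder at (6.5, 6) contributes a regular 24-gon of circumradius 7.5; the cylinder at (9, -0.5) does not reach this height (z outside [5, 17]); Merging all regions: the regions partially overlap (shared area 16.22 mm²), so overlapping operands fuse into one piece — 1 connected region. Overall, the cross-section is a single solid region. The nearest boundary edge runs (8.44, 13.24)→(10.25, 12.50); distance from the point to it = 4.32 mm. The point is inside the cross-section and 4.32 mm from the nearest boundary — more than the 0.8 mm shell width (2 × 0.4), so it's in the infill interior.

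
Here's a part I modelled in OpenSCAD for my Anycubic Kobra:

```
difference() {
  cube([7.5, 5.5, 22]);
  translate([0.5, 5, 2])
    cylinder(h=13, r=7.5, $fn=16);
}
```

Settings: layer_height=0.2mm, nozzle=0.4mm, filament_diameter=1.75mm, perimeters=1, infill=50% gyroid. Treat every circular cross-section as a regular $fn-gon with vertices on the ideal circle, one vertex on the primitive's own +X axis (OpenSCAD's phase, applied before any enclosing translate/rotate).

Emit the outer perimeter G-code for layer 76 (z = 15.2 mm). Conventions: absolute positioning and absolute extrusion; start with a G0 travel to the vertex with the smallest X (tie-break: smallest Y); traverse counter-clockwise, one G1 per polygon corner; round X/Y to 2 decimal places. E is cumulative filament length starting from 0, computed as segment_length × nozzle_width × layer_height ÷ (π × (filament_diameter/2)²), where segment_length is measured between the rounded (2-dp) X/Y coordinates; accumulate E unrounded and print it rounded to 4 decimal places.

G0 X0.00 Y0.00 Z15.20
G1 X7.50 Y0.00 E0.2495
G1 X7.50 Y5.50 E0.4324
G1 X0.00 Y5.50 E0.6818
G1 X0.00 Y0.00 E0.8648

At z = 15.2 mm: the 7.5×5.5 cube contributes its full rectangle; the cylinder at (0.5, 5) does not reach this height (z outside [2, 15]); After the difference (first − rest): none of the subtracted shapes is present at this height, so the 7.5×5.5 cube is unchanged — 1 connected region. The outline is a single polygon with 4 vertices. Extrusion per mm of travel: 0.4 × 0.2 / (π × 0.875²) = 0.033260. Accumulating E over each segment gives final E = 0.8648.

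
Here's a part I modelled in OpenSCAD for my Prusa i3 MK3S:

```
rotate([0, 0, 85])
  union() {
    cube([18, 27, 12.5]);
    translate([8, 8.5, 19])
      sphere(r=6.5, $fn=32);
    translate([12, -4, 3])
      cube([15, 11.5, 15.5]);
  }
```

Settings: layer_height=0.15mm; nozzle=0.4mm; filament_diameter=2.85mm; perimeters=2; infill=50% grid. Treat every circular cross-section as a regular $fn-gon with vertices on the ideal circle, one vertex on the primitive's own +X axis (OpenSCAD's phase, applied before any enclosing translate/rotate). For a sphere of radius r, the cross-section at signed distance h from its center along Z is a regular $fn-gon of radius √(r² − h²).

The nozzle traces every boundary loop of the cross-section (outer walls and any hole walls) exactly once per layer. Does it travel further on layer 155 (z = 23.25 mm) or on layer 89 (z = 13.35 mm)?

Layer 155 (z = 23.25): the cube does not reach this height (z outside [0, 12.5]); the sphere at (8, 8.5): section is a regular 32-gon, circumradius = √(r²−h²) = √(6.5²−4.25²) = 4.918 (perimeter = 2·32·4.918·sin(180°/32) = 30.85 mm); the cube at (12, -4) is absent (z outside [3, 18.5]); Combining (union): only the r=6.5 sphere at (8, 8.5) is present, so the union is just that shape — boundary = 30.85 mm; (rotated 85° about Z; rotation is an isometry so areas/perimeters/island counts are preserved). So its perimeter = 30.85 mm. Layer 89 (z = 13.35): the cube does not reach this height (z outside [0, 12.5]); the r=6.5 sphere at (8, 8.5) slices to a regular 32-gon of circumradius 3.214 (√(r²−h²) with h=5.65 from center) (perimeter = 2·32·3.214·sin(180°/32) = 20.16 mm); the 15×11.5 cube at (12, -4) contributes its full rectangle (perimeter 53.00 mm); Merging all regions: the 2 present regions are separate (no shared area or edge), so areas and boundary lengths simply add and each stays a separate island — boundary = 73.16 mm; (rotated 85° about Z; rotation is an isometry so areas/perimeters/island counts are preserved). So its perimeter = 73.16 mm. Layer 89 is larger (73.16 vs 30.85 mm).

layer 89 (z = 13.35 mm)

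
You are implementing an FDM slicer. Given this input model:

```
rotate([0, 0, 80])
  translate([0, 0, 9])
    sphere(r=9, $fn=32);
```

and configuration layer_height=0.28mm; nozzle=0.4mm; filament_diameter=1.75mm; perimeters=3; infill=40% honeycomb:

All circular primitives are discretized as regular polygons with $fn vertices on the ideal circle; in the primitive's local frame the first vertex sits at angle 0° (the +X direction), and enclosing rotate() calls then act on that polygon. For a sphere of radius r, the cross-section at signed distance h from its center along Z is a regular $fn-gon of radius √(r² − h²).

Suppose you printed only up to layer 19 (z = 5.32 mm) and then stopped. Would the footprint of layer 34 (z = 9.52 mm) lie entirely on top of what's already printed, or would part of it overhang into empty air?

part overhangs

Compare the two slices. At z = 5.32: the sphere: section is a regular 32-gon, circumradius = √(r²−h²) = √(9²−3.68²) = 8.213 (area = (32/2)·8.213²·sin(360°/32) = 210.57 mm²); (rotated 80° about Z; rotation is an isometry so areas/perimeters/island counts are preserved). At z = 9.52: the r=9 sphere contributes a regular 32-gon of circumradius √(9²−0.52²) = 8.985 (area = (32/2)·8.985²·sin(360°/32) = 251.99 mm²); (whole slice rotated 80° about Z — lengths, areas and connectivity unchanged). Checking containment: at z = 9.52 the cross-section extends beyond the z = 5.32 cross-section by about 41.43 mm².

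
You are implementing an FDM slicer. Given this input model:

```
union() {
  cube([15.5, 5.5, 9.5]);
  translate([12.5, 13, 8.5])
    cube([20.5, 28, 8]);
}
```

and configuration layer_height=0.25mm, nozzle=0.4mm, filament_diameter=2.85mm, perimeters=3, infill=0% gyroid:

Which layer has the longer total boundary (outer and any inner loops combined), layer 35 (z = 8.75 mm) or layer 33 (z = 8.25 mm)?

Layer 35 (z = 8.75): the 15.5×5.5 cube contributes its full rectangle (perimeter 42.00 mm); the 20.5×28 cube at (12.5, 13) contributes its full rectangle (perimeter 97.00 mm); Combining (union): the 2 present regions are separate (no shared area or edge), so areas and boundary lengths simply add and each stays a separate island — boundary = 139.00 mm. So its perimeter = 139.00 mm. Layer 33 (z = 8.25): the cube is present — its section is the full 15.5×5.5 rectangle (perimeter 42.00 mm); the cube at (12.5, 13) does not reach this height (z outside [8.5, 16.5]); Merging all regions: only the 15.5×5.5 cube is present, so the union is just that shape — boundary = 42.00 mm. So its perimeter = 42.00 mm. Layer 35 is larger (139.00 vs 42.00 mm).

layer 35 (z = 8.75 mm)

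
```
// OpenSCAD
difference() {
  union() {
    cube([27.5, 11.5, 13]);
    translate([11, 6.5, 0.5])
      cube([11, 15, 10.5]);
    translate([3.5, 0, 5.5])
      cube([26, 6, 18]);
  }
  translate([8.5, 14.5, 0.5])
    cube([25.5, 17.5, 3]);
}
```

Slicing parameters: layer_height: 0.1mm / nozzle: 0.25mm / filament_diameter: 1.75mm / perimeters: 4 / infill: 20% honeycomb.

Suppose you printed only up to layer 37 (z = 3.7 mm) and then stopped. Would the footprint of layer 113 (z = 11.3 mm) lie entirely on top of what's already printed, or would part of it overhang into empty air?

Compare the two slices. At z = 3.7: the cube (footprint 27.5×11.5) is included at this height (area 316.25 mm²); the 11×15 cube at (11, 6.5) contributes its full rectangle (area 165.00 mm²); the cube at (3.5, 0) does not reach this height (z outside [5.5, 23.5]); Merging all regions: the regions partially overlap — summed areas 481.25 mm² minus the doubly-counted overlap 55.00 mm² gives 426.25 mm² — area = 426.25 mm²; the cube at (8.5, 14.5) is absent (z outside [0.5, 3.5]); After the difference (first − rest): none of the subtracted shapes is present at this height, so that combined region is unchanged — area = 426.25 mm². At z = 11.3: the 27.5×11.5 cube contributes its full rectangle (area 316.25 mm²); the cube at (11, 6.5) does not reach this height (z outside [0.5, 11]); the cube at (3.5, 0) is present — its section is the full 26×6 rectangle (area 156.00 mm²); Taking the union: the regions partially overlap — summed areas 472.25 mm² minus the doubly-counted overlap 144.00 mm² gives 328.25 mm² — area = 328.25 mm²; the cube at (8.5, 14.5) is absent (z outside [0.5, 3.5]); Subtracting the remaining from the first: none of the subtracted shapes is present at this height, so the result so far is unchanged — area = 328.25 mm². Checking containment: at z = 11.3 the cross-section extends beyond the z = 3.7 cross-section by about 12.00 mm².

part overhangs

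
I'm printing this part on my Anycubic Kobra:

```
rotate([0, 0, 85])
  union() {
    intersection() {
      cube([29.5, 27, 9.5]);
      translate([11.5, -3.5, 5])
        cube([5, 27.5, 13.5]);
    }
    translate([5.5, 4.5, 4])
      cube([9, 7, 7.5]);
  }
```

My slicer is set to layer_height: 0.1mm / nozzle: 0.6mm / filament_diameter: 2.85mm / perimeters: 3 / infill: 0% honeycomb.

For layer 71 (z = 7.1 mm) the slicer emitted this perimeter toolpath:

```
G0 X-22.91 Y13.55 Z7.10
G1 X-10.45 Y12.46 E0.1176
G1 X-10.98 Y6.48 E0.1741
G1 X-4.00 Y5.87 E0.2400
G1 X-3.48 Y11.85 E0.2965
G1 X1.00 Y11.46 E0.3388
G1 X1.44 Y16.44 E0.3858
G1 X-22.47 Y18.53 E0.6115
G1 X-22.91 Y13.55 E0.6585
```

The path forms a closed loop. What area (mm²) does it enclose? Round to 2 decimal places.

Apply the shoelace formula to the sequence of (X, Y) vertices; enclosed area = 162.04 mm².

162.04 mm²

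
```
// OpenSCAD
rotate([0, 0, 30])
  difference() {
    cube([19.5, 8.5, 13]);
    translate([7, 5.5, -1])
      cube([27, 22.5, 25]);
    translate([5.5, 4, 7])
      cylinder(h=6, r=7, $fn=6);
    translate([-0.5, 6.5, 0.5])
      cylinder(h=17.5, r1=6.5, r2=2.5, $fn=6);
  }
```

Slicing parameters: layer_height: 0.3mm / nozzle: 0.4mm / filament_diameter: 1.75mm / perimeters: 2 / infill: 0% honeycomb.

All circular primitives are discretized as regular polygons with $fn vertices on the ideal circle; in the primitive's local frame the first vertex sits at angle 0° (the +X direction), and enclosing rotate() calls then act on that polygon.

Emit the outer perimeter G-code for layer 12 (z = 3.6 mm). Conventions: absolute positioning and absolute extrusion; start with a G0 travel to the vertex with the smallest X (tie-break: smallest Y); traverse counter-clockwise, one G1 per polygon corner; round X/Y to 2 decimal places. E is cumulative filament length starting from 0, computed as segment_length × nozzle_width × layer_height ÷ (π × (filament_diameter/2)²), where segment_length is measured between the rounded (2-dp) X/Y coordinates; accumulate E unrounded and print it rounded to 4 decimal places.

G0 X-0.74 Y1.29 Z3.60
G1 X0.00 Y0.00 E0.0742
G1 X16.89 Y9.75 E1.0472
G1 X14.14 Y14.51 E1.3214
G1 X3.31 Y8.26 E1.9453
G1 X1.81 Y10.86 E2.0950
G1 X-0.67 Y9.43 E2.2378
G1 X1.33 Y8.27 E2.3532
G1 X1.33 Y2.48 E2.6420
G1 X-0.74 Y1.29 E2.7612

At z = 3.6 mm: the cube (footprint 19.5×8.5) is included at this height; the 27×22.5 cube at (7, 5.5) contributes its full rectangle; the cylinder at (5.5, 4) is absent (z outside [7, 13]); the cone at (-0.5, 6.5) contributes a regular 6-gon of circumradius 5.791 (interpolated between r1=6.5 and r2=2.5 at t=0.177); Subtracting the remaining from the first: starting from the 19.5×8.5 cube, the 27×22.5 cube at (7, 5.5) partially overlaps it — only the 37.50 mm² overlap (of its 607.50 mm²) is removed, clipping the outline; the cone at (-0.5, 6.5) partially overlaps it — only the 28.71 mm² overlap (of its 87.14 mm²) is removed, clipping the outline — 1 connected region; (whole slice rotated 30° about Z — lengths, areas and connectivity unchanged). The outline is a single polygon with 9 vertices. Extrusion per mm of travel: 0.4 × 0.3 / (π × 0.875²) = 0.049890. Accumulating E over each segment gives final E = 2.7612.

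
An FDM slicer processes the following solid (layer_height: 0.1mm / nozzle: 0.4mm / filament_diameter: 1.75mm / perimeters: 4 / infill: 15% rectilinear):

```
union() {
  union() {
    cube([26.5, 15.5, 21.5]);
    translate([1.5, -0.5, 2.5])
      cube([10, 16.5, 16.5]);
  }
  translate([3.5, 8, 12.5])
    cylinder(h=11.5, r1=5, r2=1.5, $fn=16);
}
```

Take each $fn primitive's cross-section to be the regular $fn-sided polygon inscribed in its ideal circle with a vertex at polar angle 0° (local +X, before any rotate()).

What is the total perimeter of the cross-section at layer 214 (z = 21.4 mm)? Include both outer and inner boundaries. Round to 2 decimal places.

At z = 21.4 mm: the 26.5×15.5 cube contributes its full rectangle (perimeter 84.00 mm); the cube at (1.5, -0.5) is absent (z outside [2.5, 19]); Combining (union): only the 26.5×15.5 cube is present, so the union is just that shape — boundary = 84.00 mm; the cone at (3.5, 8) (r1=5→r2=1.5) has section circumradius 2.291 here — a regular 16-gon (perimeter = 2·16·2.291·sin(180°/16) = 14.30 mm); Merging all regions: the cone at (3.5, 8) lies entirely inside the result so far, so the union is just the result so far — boundary = 84.00 mm. Overall, the cross-section is a single solid region. Total boundary length (outer) = 84.00 mm.

84.00 mm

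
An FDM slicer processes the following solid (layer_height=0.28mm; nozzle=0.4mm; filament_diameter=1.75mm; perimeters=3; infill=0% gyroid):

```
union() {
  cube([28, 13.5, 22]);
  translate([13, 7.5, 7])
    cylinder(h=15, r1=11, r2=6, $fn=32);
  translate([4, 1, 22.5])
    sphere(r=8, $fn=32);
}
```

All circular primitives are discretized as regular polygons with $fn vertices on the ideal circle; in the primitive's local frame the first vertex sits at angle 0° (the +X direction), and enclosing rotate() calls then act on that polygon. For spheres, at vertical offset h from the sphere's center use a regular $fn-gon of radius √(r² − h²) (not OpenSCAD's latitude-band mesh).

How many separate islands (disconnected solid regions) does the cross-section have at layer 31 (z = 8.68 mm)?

1

At z = 8.68 mm: the 28×13.5 cube contributes its full rectangle; the cone at (13, 7.5) contributes a regular 32-gon of circumradius 10.440 (interpolated between r1=11 and r2=6 at t=0.112); the sphere at (4, 1) does not reach this height (|z−center|=13.820 > r=8); Merging all regions: the regions partially overlap (shared area 258.85 mm²), so overlapping operands fuse into one piece — 1 connected region. Overall, the cross-section is a single solid region. Island count = 1.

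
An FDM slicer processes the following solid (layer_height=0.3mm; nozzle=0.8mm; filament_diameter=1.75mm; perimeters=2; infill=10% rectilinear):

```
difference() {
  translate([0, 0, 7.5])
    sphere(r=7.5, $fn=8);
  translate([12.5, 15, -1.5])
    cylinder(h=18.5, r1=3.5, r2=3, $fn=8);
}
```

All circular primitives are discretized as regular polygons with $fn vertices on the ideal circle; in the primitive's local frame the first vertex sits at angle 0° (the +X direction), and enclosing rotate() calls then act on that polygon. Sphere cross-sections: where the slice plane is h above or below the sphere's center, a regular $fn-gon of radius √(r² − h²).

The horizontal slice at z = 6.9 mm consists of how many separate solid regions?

1

At z = 6.9 mm: the r=7.5 sphere slices to a regular 8-gon of circumradius 7.476 (√(r²−h²) with h=0.6 from center); the cone at (12.5, 15): at t=0.454 of its height the radius interpolates to r₁+(r₂−r₁)t = 3.273, giving a regular 8-gon of that circumradius; Taking the first minus the rest: starting from the r=7.5 sphere, the cone at (12.5, 15) misses the remaining region (no effect) — 1 connected region. The result has 1 disconnected region.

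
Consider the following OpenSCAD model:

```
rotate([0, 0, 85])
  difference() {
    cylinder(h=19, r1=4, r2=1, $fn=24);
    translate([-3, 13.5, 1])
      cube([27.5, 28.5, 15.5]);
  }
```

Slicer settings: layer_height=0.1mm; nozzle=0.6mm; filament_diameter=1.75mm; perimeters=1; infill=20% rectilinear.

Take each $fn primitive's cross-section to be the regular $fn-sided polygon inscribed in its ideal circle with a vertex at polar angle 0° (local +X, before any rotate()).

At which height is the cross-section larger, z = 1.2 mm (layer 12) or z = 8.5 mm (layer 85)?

Layer 12 (z = 1.2): the cone (r1=4→r2=1) has section circumradius 3.811 here — a regular 24-gon (area = (24/2)·3.811²·sin(360°/24) = 45.10 mm²); the 27.5×28.5 cube at (-3, 13.5) contributes its full rectangle (area 783.75 mm²); After the difference (first − rest): starting from the cone (45.10 mm²), the 27.5×28.5 cube at (-3, 13.5) misses the remaining region (no effect) — area = 45.10 mm²; (rotated 85° about Z; rotation is an isometry so areas/perimeters/island counts are preserved). So its area = 45.10 mm². Layer 85 (z = 8.5): the cone: at t=0.447 of its height the radius interpolates to r₁+(r₂−r₁)t = 2.658, giving a regular 24-gon of that circumradius (area = (24/2)·2.658²·sin(360°/24) = 21.94 mm²); the 27.5×28.5 cube at (-3, 13.5) contributes its full rectangle (area 783.75 mm²); Subtracting the remaining from the first: starting from the cone (21.94 mm²), the 27.5×28.5 cube at (-3, 13.5) misses the remaining region (no effect) — area = 21.94 mm²; (whole slice rotated 85° about Z — lengths, areas and connectivity unchanged). So its area = 21.94 mm². Layer 12 is larger (45.10 vs 21.94 mm²).

layer 12 (z = 1.2 mm)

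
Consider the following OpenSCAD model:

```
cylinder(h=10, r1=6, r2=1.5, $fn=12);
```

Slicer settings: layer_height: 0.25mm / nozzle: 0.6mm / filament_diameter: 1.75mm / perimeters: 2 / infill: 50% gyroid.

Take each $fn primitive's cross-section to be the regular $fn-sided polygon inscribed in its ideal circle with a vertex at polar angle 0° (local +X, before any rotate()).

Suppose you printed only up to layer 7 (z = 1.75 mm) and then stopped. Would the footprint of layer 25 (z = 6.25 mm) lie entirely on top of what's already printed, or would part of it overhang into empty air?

entirely on top

Compare the two slices. At z = 1.75: the cone (r1=6→r2=1.5) has section circumradius 5.213 here — a regular 12-gon (area = (12/2)·5.213²·sin(360°/12) = 81.51 mm²). At z = 6.25: the cone contributes a regular 12-gon of circumradius 3.188 (interpolated between r1=6 and r2=1.5 at t=0.625) (area = (12/2)·3.188²·sin(360°/12) = 30.48 mm²). Checking containment: the cross-section at z = 6.25 is a subset of the cross-section at z = 1.75.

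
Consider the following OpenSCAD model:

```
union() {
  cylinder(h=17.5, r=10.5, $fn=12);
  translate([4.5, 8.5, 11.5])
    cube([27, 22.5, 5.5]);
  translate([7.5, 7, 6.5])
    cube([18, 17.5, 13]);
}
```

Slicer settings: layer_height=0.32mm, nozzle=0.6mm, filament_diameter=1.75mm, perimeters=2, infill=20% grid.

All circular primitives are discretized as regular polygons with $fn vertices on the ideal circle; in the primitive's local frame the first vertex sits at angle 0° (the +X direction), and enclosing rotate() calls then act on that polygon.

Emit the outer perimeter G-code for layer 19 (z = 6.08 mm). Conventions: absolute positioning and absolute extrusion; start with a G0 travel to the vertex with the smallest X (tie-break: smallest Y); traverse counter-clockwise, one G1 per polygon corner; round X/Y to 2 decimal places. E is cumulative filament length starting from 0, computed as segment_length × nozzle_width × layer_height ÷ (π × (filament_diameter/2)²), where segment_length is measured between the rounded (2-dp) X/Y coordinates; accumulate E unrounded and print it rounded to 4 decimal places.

G0 X-10.50 Y0.00 Z6.08
G1 X-9.09 Y-5.25 E0.4339
G1 X-5.25 Y-9.09 E0.8674
G1 X0.00 Y-10.50 E1.3013
G1 X5.25 Y-9.09 E1.7353
G1 X9.09 Y-5.25 E2.1688
G1 X10.50 Y0.00 E2.6027
G1 X9.09 Y5.25 E3.0366
G1 X5.25 Y9.09 E3.4701
G1 X0.00 Y10.50 E3.9040
G1 X-5.25 Y9.09 E4.3380
G1 X-9.09 Y5.25 E4.7715
G1 X-10.50 Y0.00 E5.2054

At z = 6.08 mm: the cylinder: section is a regular 12-gon, circumradius r=10.5; the cube at (4.5, 8.5) is not intersected at this z (z outside [11.5, 17]); the cube at (7.5, 7) is not intersected at this z (z outside [6.5, 19.5]); Combining (union): only the r=10.5 cylinder is present, so the union is just that shape — 1 connected region. The outline is a single polygon with 12 vertices. Extrusion per mm of travel: 0.6 × 0.32 / (π × 0.875²) = 0.079824. Accumulating E over each segment gives final E = 5.2054.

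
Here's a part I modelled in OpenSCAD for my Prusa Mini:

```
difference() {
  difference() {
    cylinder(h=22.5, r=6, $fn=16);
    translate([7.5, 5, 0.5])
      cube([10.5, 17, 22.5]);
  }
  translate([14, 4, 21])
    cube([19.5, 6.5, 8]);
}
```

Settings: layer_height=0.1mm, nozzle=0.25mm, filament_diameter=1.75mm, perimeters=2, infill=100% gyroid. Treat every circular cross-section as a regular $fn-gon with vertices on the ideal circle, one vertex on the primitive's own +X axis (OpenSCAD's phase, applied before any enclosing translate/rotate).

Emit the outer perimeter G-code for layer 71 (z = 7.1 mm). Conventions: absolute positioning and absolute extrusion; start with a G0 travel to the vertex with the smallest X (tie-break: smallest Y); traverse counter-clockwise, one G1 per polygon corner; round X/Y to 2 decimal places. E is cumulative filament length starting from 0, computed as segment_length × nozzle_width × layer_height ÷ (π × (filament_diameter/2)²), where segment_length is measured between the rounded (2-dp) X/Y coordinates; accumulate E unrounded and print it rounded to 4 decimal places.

G0 X-6.00 Y0.00 Z7.10
G1 X-5.54 Y-2.30 E0.0244
G1 X-4.24 Y-4.24 E0.0487
G1 X-2.30 Y-5.54 E0.0729
G1 X0.00 Y-6.00 E0.0973
G1 X2.30 Y-5.54 E0.1217
G1 X4.24 Y-4.24 E0.1460
G1 X5.54 Y-2.30 E0.1702
G1 X6.00 Y0.00 E0.1946
G1 X5.54 Y2.30 E0.2190
G1 X4.24 Y4.24 E0.2433
G1 X2.30 Y5.54 E0.2675
G1 X0.00 Y6.00 E0.2919
G1 X-2.30 Y5.54 E0.3163
G1 X-4.24 Y4.24 E0.3406
G1 X-5.54 Y2.30 E0.3648
G1 X-6.00 Y0.00 E0.3892

At z = 7.1 mm: the cylinder: section is a regular 16-gon, circumradius r=6; the cube at (7.5, 5) (footprint 10.5×17) is included at this height; Taking the first minus the rest: starting from the r=6 cylinder, the 10.5×17 cube at (7.5, 5) misses the remaining region (no effect) — 1 connected region; the cube at (14, 4) does not reach this height (z outside [21, 29]); After the difference (first − rest): none of the subtracted shapes is present at this height, so the result so far is unchanged — 1 connected region. The outline is a single polygon with 16 vertices. Extrusion per mm of travel: 0.25 × 0.1 / (π × 0.875²) = 0.010394. Accumulating E over each segment gives final E = 0.3892.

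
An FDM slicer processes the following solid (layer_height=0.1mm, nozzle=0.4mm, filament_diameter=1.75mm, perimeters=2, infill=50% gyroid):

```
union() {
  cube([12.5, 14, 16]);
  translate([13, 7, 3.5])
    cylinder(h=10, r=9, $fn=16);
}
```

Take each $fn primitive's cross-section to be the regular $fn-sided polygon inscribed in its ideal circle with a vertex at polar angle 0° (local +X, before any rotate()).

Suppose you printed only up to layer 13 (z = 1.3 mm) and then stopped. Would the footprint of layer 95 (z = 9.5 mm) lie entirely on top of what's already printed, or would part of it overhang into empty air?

Compare the two slices. At z = 1.3: the cube (footprint 12.5×14) is included at this height (area 175.00 mm²); the cylinder at (13, 7) is absent (z outside [3.5, 13.5]); Taking the union: only the 12.5×14 cube is present, so the union is just that shape — area = 175.00 mm². At z = 9.5: the cube (footprint 12.5×14) is included at this height (area 175.00 mm²); the r=9 cylinder at (13, 7) contributes a regular 16-gon of circumradius 9 (area = (16/2)·9.000²·sin(360°/16) = 247.98 mm²); Combining (union): the regions partially overlap — summed areas 422.98 mm² minus the doubly-counted overlap 102.98 mm² gives 319.99 mm² — area = 319.99 mm². Checking containment: at z = 9.5 the cross-section extends beyond the z = 1.3 cross-section by about 144.99 mm².

part overhangs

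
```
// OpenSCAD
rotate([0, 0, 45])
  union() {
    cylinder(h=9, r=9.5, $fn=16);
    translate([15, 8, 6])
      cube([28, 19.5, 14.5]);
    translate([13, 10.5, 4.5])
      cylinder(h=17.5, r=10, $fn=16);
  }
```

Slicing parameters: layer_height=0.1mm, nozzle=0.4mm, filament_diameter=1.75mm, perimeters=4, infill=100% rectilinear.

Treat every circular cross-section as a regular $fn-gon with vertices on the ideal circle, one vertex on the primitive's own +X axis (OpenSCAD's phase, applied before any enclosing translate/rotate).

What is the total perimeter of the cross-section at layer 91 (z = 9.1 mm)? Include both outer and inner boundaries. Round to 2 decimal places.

At z = 9.1 mm: the cylinder does not reach this height (z outside [0, 9]); the cube at (15, 8) (footprint 28×19.5) is included at this height (perimeter 95.00 mm); the r=10 cylinder at (13, 10.5) gives a regular 16-gon of circumradius 10 (constant along its height) (perimeter = 2·16·10.000·sin(180°/16) = 62.43 mm); Taking the union: the regions partially overlap (shared area 76.31 mm²), so the edge portions inside another operand are dropped and the merged outline is re-measured after clipping — boundary = 121.71 mm; (whole slice rotated 45° about Z — lengths, areas and connectivity unchanged). Overall, the cross-section is a single solid region. Total boundary length (outer) = 121.71 mm.

121.71 mm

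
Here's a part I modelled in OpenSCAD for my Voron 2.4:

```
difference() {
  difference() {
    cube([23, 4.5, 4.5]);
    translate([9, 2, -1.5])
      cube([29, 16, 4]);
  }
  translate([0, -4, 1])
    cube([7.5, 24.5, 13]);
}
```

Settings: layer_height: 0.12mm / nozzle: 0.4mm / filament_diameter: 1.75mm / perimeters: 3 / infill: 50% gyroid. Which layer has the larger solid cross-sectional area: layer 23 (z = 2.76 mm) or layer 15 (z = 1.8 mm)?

layer 23 (z = 2.76 mm)

Layer 23 (z = 2.76): the 23×4.5 cube contributes its full rectangle (area 103.50 mm²); the cube at (9, 2) does not reach this height (z outside [-1.5, 2.5]); After the difference (first − rest): none of the subtracted shapes is present at this height, so the 23×4.5 cube is unchanged — area = 103.50 mm²; the cube at (0, -4) (footprint 7.5×24.5) is included at this height (area 183.75 mm²); After the difference (first − rest): starting from the result so far (103.50 mm²), the 7.5×24.5 cube at (0, -4) partially overlaps it — only the 33.75 mm² overlap (of its 183.75 mm²) is removed, clipping the outline — area = 69.75 mm². So its area = 69.75 mm². Layer 15 (z = 1.8): the cube (footprint 23×4.5) is included at this height (area 103.50 mm²); the 29×16 cube at (9, 2) contributes its full rectangle (area 464.00 mm²); After the difference (first − rest): starting from the 23×4.5 cube (103.50 mm²), the 29×16 cube at (9, 2) partially overlaps it — only the 35.00 mm² overlap (of its 464.00 mm²) is removed, clipping the outline — area = 68.50 mm²; the cube at (0, -4) (footprint 7.5×24.5) is included at this height (area 183.75 mm²); After the difference (first − rest): starting from that combined region (68.50 mm²), the 7.5×24.5 cube at (0, -4) partially overlaps it — only the 33.75 mm² overlap (of its 183.75 mm²) is removed, clipping the outline — area = 34.75 mm². So its area = 34.75 mm². Layer 23 is larger (69.75 vs 34.75 mm²).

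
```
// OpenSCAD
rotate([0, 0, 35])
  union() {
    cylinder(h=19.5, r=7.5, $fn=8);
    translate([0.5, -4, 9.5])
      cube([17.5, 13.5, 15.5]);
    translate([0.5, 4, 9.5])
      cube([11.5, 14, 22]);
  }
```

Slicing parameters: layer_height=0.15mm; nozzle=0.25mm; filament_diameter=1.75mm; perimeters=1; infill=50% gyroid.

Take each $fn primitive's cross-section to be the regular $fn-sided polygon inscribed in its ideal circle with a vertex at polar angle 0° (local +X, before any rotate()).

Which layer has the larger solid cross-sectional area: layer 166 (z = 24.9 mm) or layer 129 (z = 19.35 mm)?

layer 129 (z = 19.35 mm)

Layer 166 (z = 24.9): the cylinder is not intersected at this z (z outside [0, 19.5]); the 17.5×13.5 cube at (0.5, -4) contributes its full rectangle (area 236.25 mm²); the cube at (0.5, 4) (footprint 11.5×14) is included at this height (area 161.00 mm²); Taking the union: the regions partially overlap — summed areas 397.25 mm² minus the doubly-counted overlap 63.25 mm² gives 334.00 mm² — area = 334.00 mm²; (rotated 35° about Z; rotation is an isometry so areas/perimeters/island counts are preserved). So its area = 334.00 mm². Layer 129 (z = 19.35): the r=7.5 cylinder contributes a regular 8-gon of circumradius 7.5 (area = (8/2)·7.500²·sin(360°/8) = 159.10 mm²); the cube at (0.5, -4) (footprint 17.5×13.5) is included at this height (area 236.25 mm²); the cube at (0.5, 4) (footprint 11.5×14) is included at this height (area 161.00 mm²); Combining (union): the regions partially overlap — summed areas 556.35 mm² minus the doubly-counted overlap 124.01 mm² gives 432.34 mm² — area = 432.34 mm²; (whole slice rotated 35° about Z — lengths, areas and connectivity unchanged). So its area = 432.34 mm². Layer 129 is larger (432.34 vs 334.00 mm²).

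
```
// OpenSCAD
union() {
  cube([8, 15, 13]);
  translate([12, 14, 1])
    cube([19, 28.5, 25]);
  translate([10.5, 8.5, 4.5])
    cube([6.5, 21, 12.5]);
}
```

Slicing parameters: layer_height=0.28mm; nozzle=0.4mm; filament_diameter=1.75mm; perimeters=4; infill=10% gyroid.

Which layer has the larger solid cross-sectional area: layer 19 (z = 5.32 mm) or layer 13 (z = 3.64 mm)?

layer 19 (z = 5.32 mm)

Layer 19 (z = 5.32): the 8×15 cube contributes its full rectangle (area 120.00 mm²); the 19×28.5 cube at (12, 14) contributes its full rectangle (area 541.50 mm²); the cube at (10.5, 8.5) (footprint 6.5×21) is included at this height (area 136.50 mm²); Merging all regions: the regions partially overlap — summed areas 798.00 mm² minus the doubly-counted overlap 77.50 mm² gives 720.50 mm² — area = 720.50 mm². So its area = 720.50 mm². Layer 13 (z = 3.64): the cube (footprint 8×15) is included at this height (area 120.00 mm²); the cube at (12, 14) (footprint 19×28.5) is included at this height (area 541.50 mm²); the cube at (10.5, 8.5) is not intersected at this z (z outside [4.5, 17]); Taking the union: the 2 present regions are separate (no shared area or edge), so areas and boundary lengths simply add and each stays a separate island — area = 661.50 mm². So its area = 661.50 mm². Layer 19 is larger (720.50 vs 661.50 mm²).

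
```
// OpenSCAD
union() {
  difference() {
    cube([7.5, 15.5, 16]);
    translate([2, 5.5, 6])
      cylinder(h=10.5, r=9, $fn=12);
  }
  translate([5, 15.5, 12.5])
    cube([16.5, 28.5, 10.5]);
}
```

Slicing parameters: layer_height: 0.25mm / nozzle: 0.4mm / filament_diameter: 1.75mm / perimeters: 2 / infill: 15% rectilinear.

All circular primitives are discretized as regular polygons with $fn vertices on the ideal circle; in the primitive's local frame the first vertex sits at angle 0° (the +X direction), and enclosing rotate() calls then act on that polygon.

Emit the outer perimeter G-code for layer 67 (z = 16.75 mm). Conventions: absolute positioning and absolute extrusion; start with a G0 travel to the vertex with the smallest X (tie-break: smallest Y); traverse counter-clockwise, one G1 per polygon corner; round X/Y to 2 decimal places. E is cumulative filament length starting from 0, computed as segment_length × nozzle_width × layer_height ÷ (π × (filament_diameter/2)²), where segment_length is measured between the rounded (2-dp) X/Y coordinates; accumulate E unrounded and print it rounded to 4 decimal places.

G0 X5.00 Y15.50 Z16.75
G1 X21.50 Y15.50 E0.6860
G1 X21.50 Y44.00 E1.8709
G1 X5.00 Y44.00 E2.5569
G1 X5.00 Y15.50 E3.7418

At z = 16.75 mm: the cube does not reach this height (z outside [0, 16]); the cylinder at (2, 5.5) does not reach this height (z outside [6, 16.5]); Taking the first minus the rest: the first operand is absent here, so nothing remains; the cube at (5, 15.5) is present — its section is the full 16.5×28.5 rectangle; Taking the union: only the 16.5×28.5 cube at (5, 15.5) is present, so the union is just that shape — 1 connected region. The outline is a single polygon with 4 vertices. Extrusion per mm of travel: 0.4 × 0.25 / (π × 0.875²) = 0.041575. Accumulating E over each segment gives final E = 3.7418.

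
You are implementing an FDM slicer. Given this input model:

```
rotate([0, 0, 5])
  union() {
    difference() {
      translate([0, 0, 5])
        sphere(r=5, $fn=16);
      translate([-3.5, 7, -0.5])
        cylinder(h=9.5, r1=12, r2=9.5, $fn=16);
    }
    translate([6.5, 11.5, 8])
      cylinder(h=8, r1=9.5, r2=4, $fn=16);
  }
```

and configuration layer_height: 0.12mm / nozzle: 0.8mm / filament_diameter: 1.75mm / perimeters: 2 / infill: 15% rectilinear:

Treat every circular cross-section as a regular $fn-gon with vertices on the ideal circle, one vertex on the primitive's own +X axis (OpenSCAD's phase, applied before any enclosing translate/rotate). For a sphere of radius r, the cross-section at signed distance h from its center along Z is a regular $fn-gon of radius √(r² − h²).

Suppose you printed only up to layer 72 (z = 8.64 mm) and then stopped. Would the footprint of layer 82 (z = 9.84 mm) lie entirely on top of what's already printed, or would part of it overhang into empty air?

Compare the two slices. At z = 8.64: the r=5 sphere slices to a regular 16-gon of circumradius 3.428 (√(r²−h²) with h=3.64 from center) (area = (16/2)·3.428²·sin(360°/16) = 35.97 mm²); the cone at (-3.5, 7) (r1=12→r2=9.5) has section circumradius 9.595 here — a regular 16-gon (area = (16/2)·9.595²·sin(360°/16) = 281.84 mm²); After the difference (first − rest): starting from the r=5 sphere (35.97 mm²), the cone at (-3.5, 7) partially overlaps it — only the 27.59 mm² overlap (of its 281.84 mm²) is removed, clipping the outline — area = 8.38 mm²; the cone at (6.5, 11.5) contributes a regular 16-gon of circumradius 9.060 (interpolated between r1=9.5 and r2=4 at t=0.080) (area = (16/2)·9.060²·sin(360°/16) = 251.30 mm²); Combining (union): the 2 present regions are separate (no shared area or edge), so areas and boundary lengths simply add and each stays a separate island — area = 259.68 mm²; (whole slice rotated 5° about Z — lengths, areas and connectivity unchanged). At z = 9.84: the sphere: section is a regular 16-gon, circumradius = √(r²−h²) = √(5²−4.84²) = 1.255 (area = (16/2)·1.255²·sin(360°/16) = 4.82 mm²); the cone at (-3.5, 7) does not reach this height (z outside [-0.5, 9]); Taking the first minus the rest: none of the subtracted shapes is present at this height, so the r=5 sphere is unchanged — area = 4.82 mm²; the cone at (6.5, 11.5): at t=0.230 of its height the radius interpolates to r₁+(r₂−r₁)t = 8.235, giving a regular 16-gon of that circumradius (area = (16/2)·8.235²·sin(360°/16) = 207.61 mm²); Merging all regions: the 2 present regions are separate (no shared area or edge), so areas and boundary lengths simply add and each stays a separate island — area = 212.43 mm²; (rotated 5° about Z; rotation is an isometry so areas/perimeters/island counts are preserved). Checking containment: at z = 9.84 the cross-section extends beyond the z = 8.64 cross-section by about 4.82 mm².

part overhangs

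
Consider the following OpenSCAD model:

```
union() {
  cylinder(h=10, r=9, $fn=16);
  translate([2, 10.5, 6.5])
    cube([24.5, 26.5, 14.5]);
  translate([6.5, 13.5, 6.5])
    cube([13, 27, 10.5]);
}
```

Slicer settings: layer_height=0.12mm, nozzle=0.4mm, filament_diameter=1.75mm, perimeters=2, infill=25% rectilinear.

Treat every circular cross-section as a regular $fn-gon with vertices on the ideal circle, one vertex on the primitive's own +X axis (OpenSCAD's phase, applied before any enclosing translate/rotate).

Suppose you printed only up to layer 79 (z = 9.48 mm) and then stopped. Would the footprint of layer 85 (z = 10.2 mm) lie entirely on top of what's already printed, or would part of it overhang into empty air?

entirely on top

Compare the two slices. At z = 9.48: the r=9 cylinder contributes a regular 16-gon of circumradius 9 (area = (16/2)·9.000²·sin(360°/16) = 247.98 mm²); the 24.5×26.5 cube at (2, 10.5) contributes its full rectangle (area 649.25 mm²); the cube at (6.5, 13.5) is present — its section is the full 13×27 rectangle (area 351.00 mm²); Taking the union: the regions partially overlap — summed areas 1248.23 mm² minus the doubly-counted overlap 305.50 mm² gives 942.73 mm² — area = 942.73 mm². At z = 10.2: the cylinder does not reach this height (z outside [0, 10]); the cube at (2, 10.5) is present — its section is the full 24.5×26.5 rectangle (area 649.25 mm²); the cube at (6.5, 13.5) (footprint 13×27) is included at this height (area 351.00 mm²); Merging all regions: the regions partially overlap — summed areas 1000.25 mm² minus the doubly-counted overlap 305.50 mm² gives 694.75 mm² — area = 694.75 mm². Checking containment: the cross-section at z = 10.2 is a subset of the cross-section at z = 9.48.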